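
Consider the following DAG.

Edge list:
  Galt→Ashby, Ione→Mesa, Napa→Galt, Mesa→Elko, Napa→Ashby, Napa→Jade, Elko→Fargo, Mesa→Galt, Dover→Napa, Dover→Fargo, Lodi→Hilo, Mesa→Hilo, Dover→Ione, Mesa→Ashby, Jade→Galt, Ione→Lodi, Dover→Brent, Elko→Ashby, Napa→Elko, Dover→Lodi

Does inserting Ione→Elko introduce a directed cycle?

Adding Ione→Elko creates a cycle iff Elko can already reach Ione.
Explore from Elko: no path reaches Ione. The graph stays acyclic.

No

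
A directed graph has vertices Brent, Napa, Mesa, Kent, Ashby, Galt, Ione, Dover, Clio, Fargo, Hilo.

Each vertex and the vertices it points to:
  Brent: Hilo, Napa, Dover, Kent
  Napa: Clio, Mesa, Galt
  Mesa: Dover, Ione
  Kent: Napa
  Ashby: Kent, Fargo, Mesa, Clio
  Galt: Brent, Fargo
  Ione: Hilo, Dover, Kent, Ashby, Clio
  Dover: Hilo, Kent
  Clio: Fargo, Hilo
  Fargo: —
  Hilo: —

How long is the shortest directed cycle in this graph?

For each vertex v, BFS finds the shortest path from v back to v.
The shortest such closed walk is Napa → Galt → Brent → Napa, length 3.

3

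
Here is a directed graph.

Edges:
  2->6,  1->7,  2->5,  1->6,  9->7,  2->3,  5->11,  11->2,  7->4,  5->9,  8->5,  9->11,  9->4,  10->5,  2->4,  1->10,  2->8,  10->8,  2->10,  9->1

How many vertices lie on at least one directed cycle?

A vertex is on a directed cycle iff it belongs to a strongly connected component of size ≥ 2 (or has a self-loop).
The vertices on cycles are {1, 2, 5, 8, 9, 10, 11} — 7 in total.

7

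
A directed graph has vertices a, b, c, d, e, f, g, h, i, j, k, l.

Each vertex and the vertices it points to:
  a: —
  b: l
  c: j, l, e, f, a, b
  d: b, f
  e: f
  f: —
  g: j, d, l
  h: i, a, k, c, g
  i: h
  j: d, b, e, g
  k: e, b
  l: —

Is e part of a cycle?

No

e lies on a cycle iff there is a path from e back to itself.
Exploring from e, it never reaches itself; equivalently, its strongly connected component is a singleton.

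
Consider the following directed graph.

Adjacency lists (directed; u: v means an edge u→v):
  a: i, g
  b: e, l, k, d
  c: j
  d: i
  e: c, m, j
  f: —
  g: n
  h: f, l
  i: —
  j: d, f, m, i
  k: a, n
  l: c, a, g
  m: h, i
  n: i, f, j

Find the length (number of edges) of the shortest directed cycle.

5

For each vertex v, BFS finds the shortest path from v back to v.
The shortest such closed walk is l → c → j → m → h → l, length 5.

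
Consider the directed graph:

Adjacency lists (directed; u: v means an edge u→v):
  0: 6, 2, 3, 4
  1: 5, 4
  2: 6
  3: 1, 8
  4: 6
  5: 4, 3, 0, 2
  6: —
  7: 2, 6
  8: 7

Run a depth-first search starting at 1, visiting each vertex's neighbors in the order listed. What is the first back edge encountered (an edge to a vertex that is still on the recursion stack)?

3→1

DFS from 1 (visiting each vertex's neighbors in the order listed); mark gray on enter, black on exit:
1 gray
  5 gray
    4 gray
      6 gray
      6 black
    4 black
    3 gray
      3→1: 1 is gray → back edge
First back edge: 3 → 1.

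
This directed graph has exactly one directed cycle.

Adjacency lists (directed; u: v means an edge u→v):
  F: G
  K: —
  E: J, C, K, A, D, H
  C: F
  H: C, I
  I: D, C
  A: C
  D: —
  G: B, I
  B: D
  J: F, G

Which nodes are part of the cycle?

C, F, G, I

DFS with gray/black marking from F:
F gray
  G gray
    B gray
      D gray
      D black
    B black
    I gray
      I→D: D black — skip
      C gray
        C→F: F is gray → back edge
Back edge closes the cycle F → G → I → C → F; its vertices are {C, F, G, I}.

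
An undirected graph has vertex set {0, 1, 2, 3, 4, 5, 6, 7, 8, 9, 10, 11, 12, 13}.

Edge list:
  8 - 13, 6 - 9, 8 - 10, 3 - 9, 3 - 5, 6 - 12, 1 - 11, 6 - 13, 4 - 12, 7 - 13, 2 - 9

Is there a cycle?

DFS, tracking each vertex's parent; an edge to a visited non-parent vertex closes a cycle.
Start from 12:
visit 12 (parent –)
  visit 6 (parent 12)
    visit 13 (parent 6)
      visit 8 (parent 13)
        visit 10 (parent 8)
          10–8: parent, skip
        8–13: parent, skip
      13–6: parent, skip
      visit 7 (parent 13)
        7–13: parent, skip
    visit 9 (parent 6)
      visit 2 (parent 9)
        2–9: parent, skip
      visit 3 (parent 9)
        visit 5 (parent 3)
          5–3: parent, skip
        3–9: parent, skip
      9–6: parent, skip
    6–12: parent, skip
  visit 4 (parent 12)
    4–12: parent, skip
visit 0 (parent –)
visit 1 (parent –)
  visit 11 (parent 1)
    11–1: parent, skip
No non-parent visited neighbor found — the graph is a forest.

No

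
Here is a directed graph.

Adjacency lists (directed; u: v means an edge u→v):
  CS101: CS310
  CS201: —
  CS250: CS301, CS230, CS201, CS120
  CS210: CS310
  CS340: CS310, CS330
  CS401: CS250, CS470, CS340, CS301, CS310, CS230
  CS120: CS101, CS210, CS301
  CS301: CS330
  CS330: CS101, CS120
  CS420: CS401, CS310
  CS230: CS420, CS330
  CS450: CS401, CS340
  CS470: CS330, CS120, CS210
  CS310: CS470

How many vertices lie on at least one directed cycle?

11

A vertex is on a directed cycle iff it belongs to a strongly connected component of size ≥ 2 (or has a self-loop).
The vertices on cycles are {CS101, CS120, CS210, CS230, CS250, CS301, CS310, CS330, CS401, CS420, CS470} — 11 in total.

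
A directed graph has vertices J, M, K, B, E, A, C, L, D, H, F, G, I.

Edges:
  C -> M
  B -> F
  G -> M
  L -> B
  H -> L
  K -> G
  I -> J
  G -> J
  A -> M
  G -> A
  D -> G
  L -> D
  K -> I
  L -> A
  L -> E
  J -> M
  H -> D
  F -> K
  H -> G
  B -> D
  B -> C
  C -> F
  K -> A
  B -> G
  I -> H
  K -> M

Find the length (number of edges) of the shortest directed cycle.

6

For each vertex v, BFS finds the shortest path from v back to v.
The shortest such closed walk is I → H → L → B → F → K → I, length 6.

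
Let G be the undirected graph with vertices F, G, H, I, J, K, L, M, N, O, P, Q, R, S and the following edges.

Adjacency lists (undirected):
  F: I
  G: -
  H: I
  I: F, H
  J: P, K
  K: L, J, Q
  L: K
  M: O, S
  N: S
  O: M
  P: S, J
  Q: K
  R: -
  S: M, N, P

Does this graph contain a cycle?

DFS, tracking each vertex's parent; an edge to a visited non-parent vertex closes a cycle.
Start from O:
visit O (parent –)
  visit M (parent O)
    M–O: parent, skip
    visit S (parent M)
      S–M: parent, skip
      visit N (parent S)
        N–S: parent, skip
      visit P (parent S)
        P–S: parent, skip
        visit J (parent P)
          J–P: parent, skip
          visit K (parent J)
            visit L (parent K)
              L–K: parent, skip
            K–J: parent, skip
            visit Q (parent K)
              Q–K: parent, skip
visit F (parent –)
  visit I (parent F)
    I–F: parent, skip
    visit H (parent I)
      H–I: parent, skip
visit G (parent –)
visit R (parent –)
No non-parent visited neighbor found — the graph is a forest.

No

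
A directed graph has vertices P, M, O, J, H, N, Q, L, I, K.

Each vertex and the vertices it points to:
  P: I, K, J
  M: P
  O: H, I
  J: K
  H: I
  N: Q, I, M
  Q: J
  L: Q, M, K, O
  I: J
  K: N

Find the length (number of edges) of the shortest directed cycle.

For each vertex v, BFS finds the shortest path from v back to v.
The shortest such closed walk is M → P → K → N → M, length 4.

4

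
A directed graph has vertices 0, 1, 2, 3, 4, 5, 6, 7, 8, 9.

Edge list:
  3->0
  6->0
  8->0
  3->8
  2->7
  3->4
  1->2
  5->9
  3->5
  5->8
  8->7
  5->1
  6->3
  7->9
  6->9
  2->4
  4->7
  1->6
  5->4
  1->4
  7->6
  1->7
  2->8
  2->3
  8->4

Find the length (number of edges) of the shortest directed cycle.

For each vertex v, BFS finds the shortest path from v back to v.
The shortest such closed walk is 1 → 2 → 3 → 5 → 1, length 4.

4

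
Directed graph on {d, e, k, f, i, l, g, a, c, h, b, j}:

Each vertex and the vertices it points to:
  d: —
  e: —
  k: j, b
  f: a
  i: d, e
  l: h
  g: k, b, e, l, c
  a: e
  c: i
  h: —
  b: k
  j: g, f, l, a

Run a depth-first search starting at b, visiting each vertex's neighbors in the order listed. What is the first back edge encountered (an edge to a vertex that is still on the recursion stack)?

DFS from b (visiting each vertex's neighbors in the order listed); mark gray on enter, black on exit:
b gray
  k gray
    j gray
      g gray
        g→k: k is gray → back edge
First back edge: g → k.

g→k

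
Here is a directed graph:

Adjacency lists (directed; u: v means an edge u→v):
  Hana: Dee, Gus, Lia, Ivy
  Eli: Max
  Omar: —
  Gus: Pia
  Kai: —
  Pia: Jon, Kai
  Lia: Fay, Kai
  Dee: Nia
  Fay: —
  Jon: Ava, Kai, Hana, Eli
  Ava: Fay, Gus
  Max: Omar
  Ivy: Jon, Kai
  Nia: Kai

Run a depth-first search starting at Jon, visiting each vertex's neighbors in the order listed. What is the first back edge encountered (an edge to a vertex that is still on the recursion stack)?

Pia->Jon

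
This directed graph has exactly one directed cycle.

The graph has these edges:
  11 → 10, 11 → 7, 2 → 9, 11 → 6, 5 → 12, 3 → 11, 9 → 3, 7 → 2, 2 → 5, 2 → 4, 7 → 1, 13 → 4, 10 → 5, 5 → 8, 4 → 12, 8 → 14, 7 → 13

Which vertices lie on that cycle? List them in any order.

DFS with gray/black marking from 3:
3 gray
  11 gray
    10 gray
      5 gray
        8 gray
          14 gray
          14 black
        8 black
        12 gray
        12 black
      5 black
    10 black
    7 gray
      13 gray
        4 gray
          4→12: 12 black — skip
        4 black
      13 black
      2 gray
        2→5: 5 black — skip
        9 gray
          9→3: 3 is gray → back edge
Back edge closes the cycle 3 → 11 → 7 → 2 → 9 → 3; its vertices are {2, 3, 7, 9, 11}.

2, 3, 7, 9, 11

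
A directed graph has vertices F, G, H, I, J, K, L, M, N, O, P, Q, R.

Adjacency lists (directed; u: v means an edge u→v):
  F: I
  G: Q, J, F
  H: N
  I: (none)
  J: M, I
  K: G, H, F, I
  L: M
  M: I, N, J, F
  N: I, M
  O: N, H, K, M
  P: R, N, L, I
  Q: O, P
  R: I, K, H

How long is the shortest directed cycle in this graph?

2

For each vertex v, BFS finds the shortest path from v back to v.
The shortest such closed walk is J → M → J, length 2.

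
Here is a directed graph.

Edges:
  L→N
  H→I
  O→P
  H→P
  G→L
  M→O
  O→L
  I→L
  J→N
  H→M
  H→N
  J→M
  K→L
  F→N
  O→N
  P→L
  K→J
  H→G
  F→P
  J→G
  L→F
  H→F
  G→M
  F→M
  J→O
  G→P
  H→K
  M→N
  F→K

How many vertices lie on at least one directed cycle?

A vertex is on a directed cycle iff it belongs to a strongly connected component of size ≥ 2 (or has a self-loop).
The vertices on cycles are {F, G, J, K, L, M, O, P} — 8 in total.

8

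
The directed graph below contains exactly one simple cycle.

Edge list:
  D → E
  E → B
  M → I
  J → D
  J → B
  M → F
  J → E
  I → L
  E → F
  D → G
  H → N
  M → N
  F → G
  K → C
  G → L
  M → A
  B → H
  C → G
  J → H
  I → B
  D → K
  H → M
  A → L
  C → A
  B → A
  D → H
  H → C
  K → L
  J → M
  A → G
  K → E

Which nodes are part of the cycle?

DFS with gray/black marking from H:
H gray
  M gray
    F gray
      G gray
        L gray
        L black
      G black
    F black
    I gray
      I→L: L black — skip
      B gray
        B→H: H is gray → back edge
Back edge closes the cycle H → M → I → B → H; its vertices are {B, H, I, M}.

B, H, I, M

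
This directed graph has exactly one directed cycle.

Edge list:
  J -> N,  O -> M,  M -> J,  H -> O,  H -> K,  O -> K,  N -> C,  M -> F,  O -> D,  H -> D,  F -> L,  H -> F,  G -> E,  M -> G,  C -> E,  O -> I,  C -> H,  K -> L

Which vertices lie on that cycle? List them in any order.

DFS with gray/black marking from H:
H gray
  D gray
  D black
  K gray
    L gray
    L black
  K black
  O gray
    I gray
    I black
    O→K: K black — skip
    M gray
      J gray
        N gray
          C gray
            E gray
            E black
            C→H: H is gray → back edge
Back edge closes the cycle H → O → M → J → N → C → H; its vertices are {C, H, J, M, N, O}.

C, H, J, M, N, O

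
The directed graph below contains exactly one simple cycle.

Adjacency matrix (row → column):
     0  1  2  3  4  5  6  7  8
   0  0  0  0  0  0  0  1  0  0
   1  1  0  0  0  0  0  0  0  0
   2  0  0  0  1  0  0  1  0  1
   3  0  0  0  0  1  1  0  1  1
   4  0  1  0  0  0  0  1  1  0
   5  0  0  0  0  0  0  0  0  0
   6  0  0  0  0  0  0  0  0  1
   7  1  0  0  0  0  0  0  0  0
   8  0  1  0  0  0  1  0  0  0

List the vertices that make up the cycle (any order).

0, 1, 6, 8

DFS with gray/black marking from 8:
8 gray
  1 gray
    0 gray
      6 gray
        6→8: 8 is gray → back edge
Back edge closes the cycle 8 → 1 → 0 → 6 → 8; its vertices are {0, 1, 6, 8}.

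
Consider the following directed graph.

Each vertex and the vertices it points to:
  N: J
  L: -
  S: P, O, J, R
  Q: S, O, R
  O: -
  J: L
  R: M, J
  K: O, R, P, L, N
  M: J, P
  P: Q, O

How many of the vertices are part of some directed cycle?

A vertex is on a directed cycle iff it belongs to a strongly connected component of size ≥ 2 (or has a self-loop).
The vertices on cycles are {M, P, Q, R, S} — 5 in total.

5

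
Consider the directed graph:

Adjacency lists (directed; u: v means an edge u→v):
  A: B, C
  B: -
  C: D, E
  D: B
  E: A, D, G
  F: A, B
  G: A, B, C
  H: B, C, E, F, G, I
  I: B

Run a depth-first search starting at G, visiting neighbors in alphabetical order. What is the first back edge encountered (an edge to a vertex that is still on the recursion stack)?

DFS from G (visiting neighbors in alphabetical order); mark gray on enter, black on exit:
G gray
  A gray
    B gray
    B black
    C gray
      D gray
        D→B: B black — skip
      D black
      E gray
        E→A: A is gray → back edge
First back edge: E → A.

E→A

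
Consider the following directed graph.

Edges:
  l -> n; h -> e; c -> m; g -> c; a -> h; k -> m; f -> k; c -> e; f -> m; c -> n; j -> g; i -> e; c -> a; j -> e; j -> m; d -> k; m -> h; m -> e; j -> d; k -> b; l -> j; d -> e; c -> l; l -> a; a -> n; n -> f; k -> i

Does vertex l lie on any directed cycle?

Yes

l is on a cycle iff l can reach itself via ≥1 edge.
l → j → g → c → l — yes.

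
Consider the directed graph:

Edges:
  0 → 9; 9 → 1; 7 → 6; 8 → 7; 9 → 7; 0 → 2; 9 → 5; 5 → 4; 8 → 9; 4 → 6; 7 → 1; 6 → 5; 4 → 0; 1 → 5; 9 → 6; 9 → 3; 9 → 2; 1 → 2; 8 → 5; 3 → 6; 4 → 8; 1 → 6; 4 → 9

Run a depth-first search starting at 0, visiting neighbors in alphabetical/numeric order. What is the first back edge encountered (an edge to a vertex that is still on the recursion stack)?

DFS from 0 (visiting neighbors in alphabetical/numeric order); mark gray on enter, black on exit:
0 gray
  2 gray
  2 black
  9 gray
    1 gray
      1→2: 2 black — skip
      5 gray
        4 gray
          4→0: 0 is gray → back edge
First back edge: 4 → 0.

4→0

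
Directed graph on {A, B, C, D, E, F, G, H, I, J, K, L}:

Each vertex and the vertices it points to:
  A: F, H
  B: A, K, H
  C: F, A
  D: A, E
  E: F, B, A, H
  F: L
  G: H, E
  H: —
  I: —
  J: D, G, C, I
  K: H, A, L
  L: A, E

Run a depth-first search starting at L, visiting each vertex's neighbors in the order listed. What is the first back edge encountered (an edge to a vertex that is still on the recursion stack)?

F->L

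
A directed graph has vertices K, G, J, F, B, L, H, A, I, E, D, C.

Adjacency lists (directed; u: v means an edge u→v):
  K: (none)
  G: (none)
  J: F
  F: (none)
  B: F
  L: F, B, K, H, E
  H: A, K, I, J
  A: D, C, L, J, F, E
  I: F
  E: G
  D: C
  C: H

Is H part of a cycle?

H is on a cycle iff H can reach itself via ≥1 edge.
H → A → C → H — yes.

Yes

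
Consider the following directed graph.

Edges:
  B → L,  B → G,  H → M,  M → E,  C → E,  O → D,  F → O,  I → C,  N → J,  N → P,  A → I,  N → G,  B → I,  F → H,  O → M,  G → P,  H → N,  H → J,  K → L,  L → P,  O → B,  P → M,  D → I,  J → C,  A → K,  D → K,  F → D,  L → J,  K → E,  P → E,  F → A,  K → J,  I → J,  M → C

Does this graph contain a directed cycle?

No

DFS with white/gray/black marking, starting from K:
K gray
  L gray
    P gray
      E gray
      E black
      M gray
        M→E: E black — skip
        C gray
          C→E: E black — skip
        C black
      M black
    P black
    J gray
      J→C: C black — skip
    J black
  L black
  K→J: J black — skip
  K→E: E black — skip
K black
A gray
  A→K: K black — skip
  I gray
    I→C: C black — skip
    I→J: J black — skip
  I black
A black
B gray
  B→L: L black — skip
  B→I: I black — skip
  G gray
    G→P: P black — skip
  G black
B black
D gray
  D→I: I black — skip
  D→K: K black — skip
D black
F gray
  H gray
    N gray
      N→P: P black — skip
      N→J: J black — skip
      N→G: G black — skip
    N black
    H→M: M black — skip
    H→J: J black — skip
  H black
  O gray
    O→B: B black — skip
    O→M: M black — skip
    O→D: D black — skip
  O black
  F→D: D black — skip
  F→A: A black — skip
F black
Every edge goes to a white or black vertex — no back edge, so the graph is acyclic.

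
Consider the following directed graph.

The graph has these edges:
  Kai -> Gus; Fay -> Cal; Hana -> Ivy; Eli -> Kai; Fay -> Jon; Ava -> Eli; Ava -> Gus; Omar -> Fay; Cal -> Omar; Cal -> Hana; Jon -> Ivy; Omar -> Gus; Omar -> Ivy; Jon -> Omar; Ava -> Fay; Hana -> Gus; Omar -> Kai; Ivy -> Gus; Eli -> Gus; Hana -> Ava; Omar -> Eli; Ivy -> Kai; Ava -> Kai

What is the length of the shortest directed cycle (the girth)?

3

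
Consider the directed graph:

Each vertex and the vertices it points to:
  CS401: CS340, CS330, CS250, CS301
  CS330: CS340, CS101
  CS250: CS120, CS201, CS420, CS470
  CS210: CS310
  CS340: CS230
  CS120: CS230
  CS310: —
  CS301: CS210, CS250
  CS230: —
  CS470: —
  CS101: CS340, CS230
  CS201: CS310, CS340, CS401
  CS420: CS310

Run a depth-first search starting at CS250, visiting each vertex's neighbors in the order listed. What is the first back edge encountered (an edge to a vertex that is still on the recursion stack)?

CS401->CS250

DFS from CS250 (visiting each vertex's neighbors in the order listed); mark gray on enter, black on exit:
CS250 gray
  CS120 gray
    CS230 gray
    CS230 black
  CS120 black
  CS201 gray
    CS310 gray
    CS310 black
    CS340 gray
      CS340→CS230: CS230 black — skip
    CS340 black
    CS401 gray
      CS401→CS340: CS340 black — skip
      CS330 gray
        CS330→CS340: CS340 black — skip
        CS101 gray
          CS101→CS340: CS340 black — skip
          CS101→CS230: CS230 black — skip
        CS101 black
      CS330 black
      CS401→CS250: CS250 is gray → back edge
First back edge: CS401 → CS250.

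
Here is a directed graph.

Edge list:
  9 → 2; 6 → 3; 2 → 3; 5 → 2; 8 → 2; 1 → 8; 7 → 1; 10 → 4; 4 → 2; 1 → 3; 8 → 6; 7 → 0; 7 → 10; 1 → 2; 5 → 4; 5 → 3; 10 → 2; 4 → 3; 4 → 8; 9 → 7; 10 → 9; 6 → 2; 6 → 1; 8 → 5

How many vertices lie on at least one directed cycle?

A vertex is on a directed cycle iff it belongs to a strongly connected component of size ≥ 2 (or has a self-loop).
The vertices on cycles are {1, 4, 5, 6, 7, 8, 9, 10} — 8 in total.

8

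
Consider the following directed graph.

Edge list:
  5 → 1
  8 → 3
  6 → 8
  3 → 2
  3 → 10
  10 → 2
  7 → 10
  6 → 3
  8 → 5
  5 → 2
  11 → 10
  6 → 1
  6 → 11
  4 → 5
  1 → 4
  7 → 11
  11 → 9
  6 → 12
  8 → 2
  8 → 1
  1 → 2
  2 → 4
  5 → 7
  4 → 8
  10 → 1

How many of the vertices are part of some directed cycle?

9

A vertex is on a directed cycle iff it belongs to a strongly connected component of size ≥ 2 (or has a self-loop).
The vertices on cycles are {1, 2, 3, 4, 5, 7, 8, 10, 11} — 9 in total.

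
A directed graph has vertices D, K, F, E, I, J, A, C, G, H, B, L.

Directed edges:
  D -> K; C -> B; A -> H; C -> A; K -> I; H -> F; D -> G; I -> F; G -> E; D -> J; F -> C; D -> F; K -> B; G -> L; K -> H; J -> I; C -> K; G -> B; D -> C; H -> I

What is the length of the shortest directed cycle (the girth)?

4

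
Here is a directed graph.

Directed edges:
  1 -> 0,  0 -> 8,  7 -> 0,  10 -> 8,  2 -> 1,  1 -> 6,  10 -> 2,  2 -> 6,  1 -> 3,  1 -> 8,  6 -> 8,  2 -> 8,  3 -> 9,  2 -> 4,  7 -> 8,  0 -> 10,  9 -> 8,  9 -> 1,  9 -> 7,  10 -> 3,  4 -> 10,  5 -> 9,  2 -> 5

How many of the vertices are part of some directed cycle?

9

A vertex is on a directed cycle iff it belongs to a strongly connected component of size ≥ 2 (or has a self-loop).
The vertices on cycles are {0, 1, 2, 3, 4, 5, 7, 9, 10} — 9 in total.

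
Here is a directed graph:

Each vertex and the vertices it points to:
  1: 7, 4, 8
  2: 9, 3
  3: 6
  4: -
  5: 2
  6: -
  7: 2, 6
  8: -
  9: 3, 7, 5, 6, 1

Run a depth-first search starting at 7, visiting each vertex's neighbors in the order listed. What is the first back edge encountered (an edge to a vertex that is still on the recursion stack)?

9->7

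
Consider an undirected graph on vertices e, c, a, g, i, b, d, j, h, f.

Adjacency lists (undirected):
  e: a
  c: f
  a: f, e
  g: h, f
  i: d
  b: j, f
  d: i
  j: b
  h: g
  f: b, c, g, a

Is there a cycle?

No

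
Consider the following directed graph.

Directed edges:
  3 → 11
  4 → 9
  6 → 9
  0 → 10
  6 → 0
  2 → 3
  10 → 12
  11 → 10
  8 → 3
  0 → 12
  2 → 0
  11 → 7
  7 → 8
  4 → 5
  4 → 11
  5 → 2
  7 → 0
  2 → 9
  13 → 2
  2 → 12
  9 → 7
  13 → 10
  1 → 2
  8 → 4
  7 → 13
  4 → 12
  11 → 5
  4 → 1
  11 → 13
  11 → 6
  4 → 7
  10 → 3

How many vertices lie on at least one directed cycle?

A vertex is on a directed cycle iff it belongs to a strongly connected component of size ≥ 2 (or has a self-loop).
The vertices on cycles are {0, 1, 2, 3, 4, 5, 6, 7, 8, 9, 10, 11, 13} — 13 in total.

13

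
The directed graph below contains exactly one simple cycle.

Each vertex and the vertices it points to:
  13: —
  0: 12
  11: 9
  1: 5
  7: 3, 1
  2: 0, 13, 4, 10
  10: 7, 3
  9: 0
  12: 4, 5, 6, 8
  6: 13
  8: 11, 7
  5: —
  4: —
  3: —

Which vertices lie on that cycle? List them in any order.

0, 8, 9, 11, 12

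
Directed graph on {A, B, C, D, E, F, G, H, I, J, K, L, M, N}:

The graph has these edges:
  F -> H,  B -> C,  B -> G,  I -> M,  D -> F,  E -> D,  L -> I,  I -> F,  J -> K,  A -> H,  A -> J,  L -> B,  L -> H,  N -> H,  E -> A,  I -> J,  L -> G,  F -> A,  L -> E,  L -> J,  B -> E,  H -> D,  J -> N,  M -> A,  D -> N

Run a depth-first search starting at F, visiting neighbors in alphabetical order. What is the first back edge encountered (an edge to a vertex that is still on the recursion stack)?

D→F

DFS from F (visiting neighbors in alphabetical order); mark gray on enter, black on exit:
F gray
  A gray
    H gray
      D gray
        D→F: F is gray → back edge
First back edge: D → F.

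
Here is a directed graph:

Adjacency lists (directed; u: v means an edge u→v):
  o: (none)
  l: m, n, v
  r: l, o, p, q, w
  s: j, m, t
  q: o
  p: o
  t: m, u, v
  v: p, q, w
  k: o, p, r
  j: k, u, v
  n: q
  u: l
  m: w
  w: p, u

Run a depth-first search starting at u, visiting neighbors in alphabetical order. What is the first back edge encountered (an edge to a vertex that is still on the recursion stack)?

DFS from u (visiting neighbors in alphabetical order); mark gray on enter, black on exit:
u gray
  l gray
    m gray
      w gray
        p gray
          o gray
          o black
        p black
        w→u: u is gray → back edge
First back edge: w → u.

w->u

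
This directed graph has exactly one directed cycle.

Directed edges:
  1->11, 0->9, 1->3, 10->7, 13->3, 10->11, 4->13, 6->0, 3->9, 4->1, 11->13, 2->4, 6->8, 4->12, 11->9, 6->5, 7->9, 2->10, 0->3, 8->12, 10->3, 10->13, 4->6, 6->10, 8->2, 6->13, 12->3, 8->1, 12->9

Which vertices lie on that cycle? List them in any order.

2, 4, 6, 8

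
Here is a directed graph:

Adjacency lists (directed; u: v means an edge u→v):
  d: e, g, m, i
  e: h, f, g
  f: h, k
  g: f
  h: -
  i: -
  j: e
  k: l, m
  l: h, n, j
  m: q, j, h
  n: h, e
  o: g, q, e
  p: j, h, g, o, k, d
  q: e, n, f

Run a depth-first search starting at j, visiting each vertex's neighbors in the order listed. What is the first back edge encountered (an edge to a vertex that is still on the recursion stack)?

n->e

DFS from j (visiting each vertex's neighbors in the order listed); mark gray on enter, black on exit:
j gray
  e gray
    h gray
    h black
    f gray
      f→h: h black — skip
      k gray
        l gray
          l→h: h black — skip
          n gray
            n→h: h black — skip
            n→e: e is gray → back edge
First back edge: n → e.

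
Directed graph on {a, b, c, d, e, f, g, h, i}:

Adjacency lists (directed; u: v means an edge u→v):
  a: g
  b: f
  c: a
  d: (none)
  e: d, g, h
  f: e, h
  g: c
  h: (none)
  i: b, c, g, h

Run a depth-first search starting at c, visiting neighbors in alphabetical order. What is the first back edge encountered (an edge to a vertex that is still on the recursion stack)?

g->c

DFS from c (visiting neighbors in alphabetical order); mark gray on enter, black on exit:
c gray
  a gray
    g gray
      g→c: c is gray → back edge
First back edge: g → c.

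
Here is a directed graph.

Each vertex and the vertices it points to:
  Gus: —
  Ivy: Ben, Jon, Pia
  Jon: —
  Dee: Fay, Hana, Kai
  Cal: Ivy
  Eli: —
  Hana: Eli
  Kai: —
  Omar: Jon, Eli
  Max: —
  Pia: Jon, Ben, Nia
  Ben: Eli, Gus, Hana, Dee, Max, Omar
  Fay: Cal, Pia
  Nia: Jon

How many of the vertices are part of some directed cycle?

6

A vertex is on a directed cycle iff it belongs to a strongly connected component of size ≥ 2 (or has a self-loop).
The vertices on cycles are {Ben, Cal, Dee, Fay, Ivy, Pia} — 6 in total.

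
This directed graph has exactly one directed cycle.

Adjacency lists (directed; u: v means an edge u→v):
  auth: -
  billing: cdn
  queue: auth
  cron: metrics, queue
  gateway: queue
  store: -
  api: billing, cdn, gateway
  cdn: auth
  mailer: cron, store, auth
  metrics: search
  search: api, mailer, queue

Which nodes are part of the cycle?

cron, mailer, search, metrics

DFS with gray/black marking from search:
search gray
  api gray
    billing gray
      cdn gray
        auth gray
        auth black
      cdn black
    billing black
    api→cdn: cdn black — skip
    gateway gray
      queue gray
        queue→auth: auth black — skip
      queue black
    gateway black
  api black
  mailer gray
    cron gray
      metrics gray
        metrics→search: search is gray → back edge
Back edge closes the cycle search → mailer → cron → metrics → search; its vertices are {cron, mailer, search, metrics}.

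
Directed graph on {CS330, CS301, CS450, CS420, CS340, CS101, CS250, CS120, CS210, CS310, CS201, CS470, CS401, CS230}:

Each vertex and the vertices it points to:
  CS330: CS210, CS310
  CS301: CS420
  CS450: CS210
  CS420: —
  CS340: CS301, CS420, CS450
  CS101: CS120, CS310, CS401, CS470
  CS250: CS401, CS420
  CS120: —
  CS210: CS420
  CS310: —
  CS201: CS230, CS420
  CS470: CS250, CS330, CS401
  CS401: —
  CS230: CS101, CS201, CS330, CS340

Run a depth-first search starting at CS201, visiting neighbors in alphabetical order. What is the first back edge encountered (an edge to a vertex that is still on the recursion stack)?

DFS from CS201 (visiting neighbors in alphabetical order); mark gray on enter, black on exit:
CS201 gray
  CS230 gray
    CS101 gray
      CS120 gray
      CS120 black
      CS310 gray
      CS310 black
      CS401 gray
      CS401 black
      CS470 gray
        CS250 gray
          CS250→CS401: CS401 black — skip
          CS420 gray
          CS420 black
        CS250 black
        CS330 gray
          CS210 gray
            CS210→CS420: CS420 black — skip
          CS210 black
          CS330→CS310: CS310 black — skip
        CS330 black
        CS470→CS401: CS401 black — skip
      CS470 black
    CS101 black
    CS230→CS201: CS201 is gray → back edge
First back edge: CS230 → CS201.

CS230->CS201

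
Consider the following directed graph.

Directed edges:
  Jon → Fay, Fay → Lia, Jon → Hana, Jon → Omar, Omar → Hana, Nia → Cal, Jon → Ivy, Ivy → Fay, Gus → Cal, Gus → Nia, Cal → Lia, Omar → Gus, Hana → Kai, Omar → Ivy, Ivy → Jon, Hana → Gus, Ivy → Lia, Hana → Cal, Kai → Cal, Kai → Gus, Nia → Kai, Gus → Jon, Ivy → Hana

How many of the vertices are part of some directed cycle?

A vertex is on a directed cycle iff it belongs to a strongly connected component of size ≥ 2 (or has a self-loop).
The vertices on cycles are {Gus, Ivy, Jon, Kai, Nia, Hana, Omar} — 7 in total.

7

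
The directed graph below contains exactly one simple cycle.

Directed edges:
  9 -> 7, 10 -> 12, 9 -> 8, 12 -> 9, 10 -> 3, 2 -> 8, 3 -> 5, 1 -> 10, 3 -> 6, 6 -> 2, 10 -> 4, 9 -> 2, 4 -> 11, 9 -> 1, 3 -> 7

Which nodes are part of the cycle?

1, 9, 10, 12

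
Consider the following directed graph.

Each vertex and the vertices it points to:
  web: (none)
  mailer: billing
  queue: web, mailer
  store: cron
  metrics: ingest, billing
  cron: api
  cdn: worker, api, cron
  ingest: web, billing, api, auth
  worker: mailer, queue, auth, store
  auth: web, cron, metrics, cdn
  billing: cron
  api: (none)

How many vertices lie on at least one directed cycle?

5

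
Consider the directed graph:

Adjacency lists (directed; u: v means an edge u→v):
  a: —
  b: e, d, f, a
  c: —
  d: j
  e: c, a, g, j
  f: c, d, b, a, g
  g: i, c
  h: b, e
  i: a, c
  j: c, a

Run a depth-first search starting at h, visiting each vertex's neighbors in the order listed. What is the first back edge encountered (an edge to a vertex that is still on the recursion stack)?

f->b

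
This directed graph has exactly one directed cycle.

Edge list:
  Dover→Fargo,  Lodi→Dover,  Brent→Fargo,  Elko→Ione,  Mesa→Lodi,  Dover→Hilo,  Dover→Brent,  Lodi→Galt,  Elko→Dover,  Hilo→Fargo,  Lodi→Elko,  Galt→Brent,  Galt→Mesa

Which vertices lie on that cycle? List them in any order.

DFS with gray/black marking from Lodi:
Lodi gray
  Dover gray
    Hilo gray
      Fargo gray
      Fargo black
    Hilo black
    Brent gray
      Brent→Fargo: Fargo black — skip
    Brent black
    Dover→Fargo: Fargo black — skip
  Dover black
  Elko gray
    Elko→Dover: Dover black — skip
    Ione gray
    Ione black
  Elko black
  Galt gray
    Mesa gray
      Mesa→Lodi: Lodi is gray → back edge
Back edge closes the cycle Lodi → Galt → Mesa → Lodi; its vertices are {Galt, Lodi, Mesa}.

Galt, Lodi, Mesa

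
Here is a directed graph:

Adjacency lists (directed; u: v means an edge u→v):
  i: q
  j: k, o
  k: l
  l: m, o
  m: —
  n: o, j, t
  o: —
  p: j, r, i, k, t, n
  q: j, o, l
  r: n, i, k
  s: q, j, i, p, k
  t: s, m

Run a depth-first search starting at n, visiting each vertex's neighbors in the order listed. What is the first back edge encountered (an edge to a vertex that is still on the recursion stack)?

r->n

DFS from n (visiting each vertex's neighbors in the order listed); mark gray on enter, black on exit:
n gray
  o gray
  o black
  j gray
    k gray
      l gray
        m gray
        m black
        l→o: o black — skip
      l black
    k black
    j→o: o black — skip
  j black
  t gray
    s gray
      q gray
        q→j: j black — skip
        q→o: o black — skip
        q→l: l black — skip
      q black
      s→j: j black — skip
      i gray
        i→q: q black — skip
      i black
      p gray
        p→j: j black — skip
        r gray
          r→n: n is gray → back edge
First back edge: r → n.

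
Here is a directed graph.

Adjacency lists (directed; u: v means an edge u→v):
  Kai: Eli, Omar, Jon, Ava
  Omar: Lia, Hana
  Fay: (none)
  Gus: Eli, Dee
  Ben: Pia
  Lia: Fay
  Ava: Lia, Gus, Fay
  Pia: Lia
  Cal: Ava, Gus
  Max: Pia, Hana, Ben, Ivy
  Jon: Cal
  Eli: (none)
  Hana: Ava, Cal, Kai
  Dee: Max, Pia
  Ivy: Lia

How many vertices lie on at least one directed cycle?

A vertex is on a directed cycle iff it belongs to a strongly connected component of size ≥ 2 (or has a self-loop).
The vertices on cycles are {Ava, Cal, Dee, Gus, Jon, Kai, Max, Hana, Omar} — 9 in total.

9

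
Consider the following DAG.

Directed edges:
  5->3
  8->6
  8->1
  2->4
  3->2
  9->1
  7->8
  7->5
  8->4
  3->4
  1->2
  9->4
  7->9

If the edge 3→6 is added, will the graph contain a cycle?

No

Adding 3→6 creates a cycle iff 6 can already reach 3.
Explore from 6: no path reaches 3. The graph stays acyclic.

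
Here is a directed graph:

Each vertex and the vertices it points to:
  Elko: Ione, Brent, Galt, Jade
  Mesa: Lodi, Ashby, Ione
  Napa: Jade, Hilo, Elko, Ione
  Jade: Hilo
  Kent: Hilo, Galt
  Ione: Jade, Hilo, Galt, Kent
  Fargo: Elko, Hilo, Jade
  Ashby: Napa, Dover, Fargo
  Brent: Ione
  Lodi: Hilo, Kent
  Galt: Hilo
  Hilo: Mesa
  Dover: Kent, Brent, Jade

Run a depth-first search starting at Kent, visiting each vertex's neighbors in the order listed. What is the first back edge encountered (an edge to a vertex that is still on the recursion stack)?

Lodi->Hilo

DFS from Kent (visiting each vertex's neighbors in the order listed); mark gray on enter, black on exit:
Kent gray
  Hilo gray
    Mesa gray
      Lodi gray
        Lodi→Hilo: Hilo is gray → back edge
First back edge: Lodi → Hilo.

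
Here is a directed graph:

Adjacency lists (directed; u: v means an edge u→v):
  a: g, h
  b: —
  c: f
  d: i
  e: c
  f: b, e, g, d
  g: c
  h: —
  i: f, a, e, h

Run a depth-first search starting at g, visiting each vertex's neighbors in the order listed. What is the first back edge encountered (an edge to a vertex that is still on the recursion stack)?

DFS from g (visiting each vertex's neighbors in the order listed); mark gray on enter, black on exit:
g gray
  c gray
    f gray
      b gray
      b black
      e gray
        e→c: c is gray → back edge
First back edge: e → c.

e→c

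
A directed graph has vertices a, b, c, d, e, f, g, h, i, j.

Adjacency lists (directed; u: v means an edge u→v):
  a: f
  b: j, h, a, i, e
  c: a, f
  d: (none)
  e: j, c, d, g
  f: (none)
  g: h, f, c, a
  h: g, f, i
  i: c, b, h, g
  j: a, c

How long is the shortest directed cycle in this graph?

2

For each vertex v, BFS finds the shortest path from v back to v.
The shortest such closed walk is b → i → b, length 2.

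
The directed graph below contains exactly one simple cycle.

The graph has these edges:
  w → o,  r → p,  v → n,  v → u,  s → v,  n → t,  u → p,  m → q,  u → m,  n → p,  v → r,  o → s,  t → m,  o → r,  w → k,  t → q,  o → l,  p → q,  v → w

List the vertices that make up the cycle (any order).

DFS with gray/black marking from w:
w gray
  k gray
  k black
  o gray
    r gray
      p gray
        q gray
        q black
      p black
    r black
    s gray
      v gray
        v→w: w is gray → back edge
Back edge closes the cycle w → o → s → v → w; its vertices are {o, s, v, w}.

o, s, v, w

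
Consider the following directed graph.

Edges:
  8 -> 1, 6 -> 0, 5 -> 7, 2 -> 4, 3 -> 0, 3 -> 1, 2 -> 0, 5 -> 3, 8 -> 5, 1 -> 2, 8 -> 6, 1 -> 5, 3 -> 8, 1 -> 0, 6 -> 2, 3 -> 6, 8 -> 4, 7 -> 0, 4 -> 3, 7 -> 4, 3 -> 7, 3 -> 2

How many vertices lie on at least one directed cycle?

8

A vertex is on a directed cycle iff it belongs to a strongly connected component of size ≥ 2 (or has a self-loop).
The vertices on cycles are {1, 2, 3, 4, 5, 6, 7, 8} — 8 in total.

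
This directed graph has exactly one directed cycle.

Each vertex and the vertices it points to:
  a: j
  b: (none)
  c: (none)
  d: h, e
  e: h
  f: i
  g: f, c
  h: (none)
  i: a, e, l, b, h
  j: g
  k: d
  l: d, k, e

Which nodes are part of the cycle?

DFS with gray/black marking from g:
g gray
  f gray
    i gray
      a gray
        j gray
          j→g: g is gray → back edge
Back edge closes the cycle g → f → i → a → j → g; its vertices are {a, f, g, i, j}.

a, f, g, i, j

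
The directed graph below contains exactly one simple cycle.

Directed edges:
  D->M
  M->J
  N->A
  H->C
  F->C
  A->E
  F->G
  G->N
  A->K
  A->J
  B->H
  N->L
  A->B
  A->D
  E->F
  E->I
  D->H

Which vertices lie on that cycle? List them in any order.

A, E, F, G, N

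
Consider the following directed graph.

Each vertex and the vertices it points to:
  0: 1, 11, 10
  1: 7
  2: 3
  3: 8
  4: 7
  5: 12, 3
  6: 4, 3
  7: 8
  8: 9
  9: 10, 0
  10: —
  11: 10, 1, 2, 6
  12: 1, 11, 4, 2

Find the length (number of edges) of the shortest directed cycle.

5

For each vertex v, BFS finds the shortest path from v back to v.
The shortest such closed walk is 7 → 8 → 9 → 0 → 1 → 7, length 5.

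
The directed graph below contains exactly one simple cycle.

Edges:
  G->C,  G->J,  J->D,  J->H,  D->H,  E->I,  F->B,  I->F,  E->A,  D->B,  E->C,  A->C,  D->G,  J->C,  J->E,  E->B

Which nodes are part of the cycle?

DFS with gray/black marking from J:
J gray
  E gray
    A gray
      C gray
      C black
    A black
    B gray
    B black
    I gray
      F gray
        F→B: B black — skip
      F black
    I black
    E→C: C black — skip
  E black
  J→C: C black — skip
  D gray
    G gray
      G→J: J is gray → back edge
Back edge closes the cycle J → D → G → J; its vertices are {D, G, J}.

D, G, J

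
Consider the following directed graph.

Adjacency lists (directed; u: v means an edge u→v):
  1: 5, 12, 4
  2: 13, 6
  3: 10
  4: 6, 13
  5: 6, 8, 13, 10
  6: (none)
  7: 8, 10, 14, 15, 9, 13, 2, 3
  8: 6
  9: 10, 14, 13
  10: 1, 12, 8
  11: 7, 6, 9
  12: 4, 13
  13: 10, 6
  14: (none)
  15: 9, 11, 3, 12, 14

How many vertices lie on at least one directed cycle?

A vertex is on a directed cycle iff it belongs to a strongly connected component of size ≥ 2 (or has a self-loop).
The vertices on cycles are {1, 4, 5, 7, 10, 11, 12, 13, 15} — 9 in total.

9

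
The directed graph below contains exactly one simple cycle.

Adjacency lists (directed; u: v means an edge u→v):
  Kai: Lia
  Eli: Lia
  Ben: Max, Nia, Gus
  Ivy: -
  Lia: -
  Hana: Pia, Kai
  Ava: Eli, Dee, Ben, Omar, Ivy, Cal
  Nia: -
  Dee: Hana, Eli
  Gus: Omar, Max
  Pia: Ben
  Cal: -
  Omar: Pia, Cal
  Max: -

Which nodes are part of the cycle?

DFS with gray/black marking from Ben:
Ben gray
  Max gray
  Max black
  Nia gray
  Nia black
  Gus gray
    Omar gray
      Pia gray
        Pia→Ben: Ben is gray → back edge
Back edge closes the cycle Ben → Gus → Omar → Pia → Ben; its vertices are {Ben, Gus, Pia, Omar}.

Ben, Gus, Pia, Omar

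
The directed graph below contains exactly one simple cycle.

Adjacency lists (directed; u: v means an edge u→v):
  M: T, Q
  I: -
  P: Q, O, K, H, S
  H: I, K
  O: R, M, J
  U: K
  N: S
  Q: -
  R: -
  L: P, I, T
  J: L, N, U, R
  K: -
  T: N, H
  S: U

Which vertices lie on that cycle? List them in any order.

J, L, O, P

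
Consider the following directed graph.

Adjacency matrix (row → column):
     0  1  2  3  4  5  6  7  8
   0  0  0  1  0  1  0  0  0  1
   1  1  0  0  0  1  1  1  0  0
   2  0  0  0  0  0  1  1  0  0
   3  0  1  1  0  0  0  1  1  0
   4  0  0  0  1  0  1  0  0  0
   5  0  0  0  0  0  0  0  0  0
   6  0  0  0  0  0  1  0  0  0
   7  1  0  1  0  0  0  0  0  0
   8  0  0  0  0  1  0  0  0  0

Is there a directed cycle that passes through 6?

6 lies on a cycle iff there is a path from 6 back to itself.
Exploring from 6, it never reaches itself; equivalently, its strongly connected component is a singleton.

No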